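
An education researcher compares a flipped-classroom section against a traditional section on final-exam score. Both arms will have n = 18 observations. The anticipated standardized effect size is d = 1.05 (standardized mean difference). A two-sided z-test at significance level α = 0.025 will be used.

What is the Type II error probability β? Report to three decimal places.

β ≈ 0.182

Noncentrality parameter: δ = d·√(n/2) = 1.05 × √(18/2) = 3.1500
Critical value for a two-sided test at α = 0.025: z_{α/2} = 2.241.
Power = Φ(δ − 2.241) + Φ(−δ − 2.241) = Φ(0.909) + Φ(-5.391) = 0.8182 + 0.0000 = 0.8182.
Type II error: β = 1 − power = 1 − 0.8182 = 0.1818.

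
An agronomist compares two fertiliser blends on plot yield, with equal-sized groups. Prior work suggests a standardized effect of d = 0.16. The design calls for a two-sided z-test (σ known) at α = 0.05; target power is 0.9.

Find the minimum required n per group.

n = 821 per group

Set Φ(δ − 1.960) = 0.9; then δ − 1.960 = Φ⁻¹(0.9) = 1.282, giving δ = 3.242.
(For δ > 0 the lower-tail rejection region contributes negligibly to power, so the one-term inversion is standard.)
δ = d·√(n/2) ⇒ n = 2(δ/d)² = 2 × (3.242 / 0.16)² = 820.89.
Rounding up, n = 821 per group.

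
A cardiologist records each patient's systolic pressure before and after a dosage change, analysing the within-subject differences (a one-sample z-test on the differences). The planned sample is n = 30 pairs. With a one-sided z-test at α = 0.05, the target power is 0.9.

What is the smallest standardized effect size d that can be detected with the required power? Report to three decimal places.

Required noncentrality: δ = z_{0.05} + z_{0.10} = 1.645 + 1.282 = 2.926.
δ = d·√n ⇒ d = δ/√n = 2.926/√30 = 0.5343.

d ≈ 0.534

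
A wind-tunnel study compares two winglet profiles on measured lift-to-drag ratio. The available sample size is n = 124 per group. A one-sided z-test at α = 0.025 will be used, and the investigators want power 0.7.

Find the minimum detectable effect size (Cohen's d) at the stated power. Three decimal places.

Required noncentrality: δ = z_{0.025} + z_{0.30} = 1.960 + 0.524 = 2.484.
δ = d·√(n/2) ⇒ d = δ/√(n/2) = 2.484/√(124/2) = 0.3155.

d ≈ 0.316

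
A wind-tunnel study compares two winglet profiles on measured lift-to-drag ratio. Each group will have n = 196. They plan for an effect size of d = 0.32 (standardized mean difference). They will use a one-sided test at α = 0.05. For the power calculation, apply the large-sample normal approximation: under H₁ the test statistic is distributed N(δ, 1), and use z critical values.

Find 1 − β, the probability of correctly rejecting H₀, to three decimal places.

Power ≈ 0.936

Noncentrality parameter: δ = d·√(n/2) = 0.32 × √(196/2) = 3.1678
Critical value for a one-sided test at α = 0.05: z_α = 1.645.
Power = Φ(δ − 1.645) = Φ(1.523) = 0.9361.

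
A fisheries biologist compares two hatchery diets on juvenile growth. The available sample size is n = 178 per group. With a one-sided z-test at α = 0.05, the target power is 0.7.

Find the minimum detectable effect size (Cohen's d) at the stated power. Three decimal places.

Required noncentrality: δ = z_{0.05} + z_{0.30} = 1.645 + 0.524 = 2.169.
δ = d·√(n/2) ⇒ d = δ/√(n/2) = 2.169/√(178/2) = 0.2299.

d ≈ 0.230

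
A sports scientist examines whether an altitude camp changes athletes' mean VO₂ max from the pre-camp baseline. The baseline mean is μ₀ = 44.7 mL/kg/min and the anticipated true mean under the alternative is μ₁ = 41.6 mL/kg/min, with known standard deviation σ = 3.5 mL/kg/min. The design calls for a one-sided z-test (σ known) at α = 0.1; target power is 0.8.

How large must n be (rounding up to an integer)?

n = 6

Standardized effect: d = |μ₁ − μ₀| / σ = |41.6 − 44.7| / 3.5 = 0.8857
Set Φ(δ − 1.282) = 0.8; then δ − 1.282 = Φ⁻¹(0.8) = 0.842, giving δ = 2.123.
δ = d·√n ⇒ n = (δ/d)² = (2.123 / 0.8857)² = 5.75.
Rounding up, n = 6.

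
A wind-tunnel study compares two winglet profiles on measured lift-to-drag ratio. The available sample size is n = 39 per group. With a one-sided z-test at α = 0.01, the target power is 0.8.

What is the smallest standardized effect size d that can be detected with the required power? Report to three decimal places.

d ≈ 0.717

Required noncentrality: δ = z_{0.01} + z_{0.20} = 2.326 + 0.842 = 3.168.
δ = d·√(n/2) ⇒ d = δ/√(n/2) = 3.168/√(39/2) = 0.7174.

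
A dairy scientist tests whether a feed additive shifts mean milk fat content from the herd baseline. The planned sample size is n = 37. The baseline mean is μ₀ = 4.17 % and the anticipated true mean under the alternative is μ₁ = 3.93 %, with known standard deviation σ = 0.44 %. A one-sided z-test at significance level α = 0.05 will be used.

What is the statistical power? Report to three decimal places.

Standardized effect: d = |μ₁ − μ₀| / σ = |3.93 − 4.17| / 0.44 = 0.5455
Noncentrality parameter: δ = d·√n = 0.5455 × √37 = 3.3179
One-sided α = 0.05 → critical value z_{0.05} = 1.645.
Power = P(Z > 1.645 − δ) = Φ(1.673) = 0.9528.

Power ≈ 0.953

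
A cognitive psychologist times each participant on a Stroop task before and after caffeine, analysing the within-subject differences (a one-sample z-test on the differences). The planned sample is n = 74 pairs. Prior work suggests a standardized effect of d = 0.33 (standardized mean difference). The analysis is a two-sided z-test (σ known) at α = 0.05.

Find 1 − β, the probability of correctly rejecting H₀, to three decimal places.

Power ≈ 0.810

Noncentrality parameter: δ = d·√n = 0.33 × √74 = 2.8388
Critical value for a two-sided test at α = 0.05: z_{α/2} = 1.960.
Power = Φ(δ − 1.960) + Φ(−δ − 1.960) = Φ(0.879) + Φ(-4.799) = 0.8102 + 0.0000 = 0.8102.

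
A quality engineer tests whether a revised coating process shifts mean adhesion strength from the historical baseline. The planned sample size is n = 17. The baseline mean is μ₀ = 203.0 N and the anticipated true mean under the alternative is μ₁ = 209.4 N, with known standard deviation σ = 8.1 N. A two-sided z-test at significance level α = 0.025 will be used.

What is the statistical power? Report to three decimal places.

Standardized effect: d = |μ₁ − μ₀| / σ = |209.4 − 203.0| / 8.1 = 0.7901
Noncentrality parameter: λ = d·√n = 0.7901 × √17 = 3.2578
Critical value for a two-sided test at α = 0.025: z_{α/2} = 2.241.
Power = Φ(λ − 2.241) + Φ(−λ − 2.241) = Φ(1.016) + Φ(-5.499) = 0.8453 + 0.0000 = 0.8453.

Power ≈ 0.845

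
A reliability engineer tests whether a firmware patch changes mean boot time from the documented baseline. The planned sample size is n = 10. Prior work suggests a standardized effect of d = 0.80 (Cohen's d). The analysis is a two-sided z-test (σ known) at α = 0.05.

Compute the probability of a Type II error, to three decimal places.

Noncentrality parameter: δ = d·√n = 0.80 × √10 = 2.5298
Two-sided α = 0.05 → critical value z_{0.025} = 1.960.
Power = Φ(δ − 1.960) + Φ(−δ − 1.960) = Φ(0.570) + Φ(-4.490) = 0.7156 + 0.0000 = 0.7156.
Type II error: β = 1 − power = 1 − 0.7156 = 0.2844.

β ≈ 0.284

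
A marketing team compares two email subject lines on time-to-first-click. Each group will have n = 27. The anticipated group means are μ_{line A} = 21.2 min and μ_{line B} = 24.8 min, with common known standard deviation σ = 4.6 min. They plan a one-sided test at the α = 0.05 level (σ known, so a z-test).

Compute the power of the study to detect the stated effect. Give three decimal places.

Standardized effect: d = |μ_{line A} − μ_{line B}| / σ = |21.2 − 24.8| / 4.6 = 0.7826
Noncentrality parameter: δ = d·√(n/2) = 0.7826 × √(27/2) = 2.8755
One-sided α = 0.05 → critical value z_{0.05} = 1.645.
Power = P(Z > 1.645 − δ) = Φ(1.231) = 0.8908.

Power ≈ 0.891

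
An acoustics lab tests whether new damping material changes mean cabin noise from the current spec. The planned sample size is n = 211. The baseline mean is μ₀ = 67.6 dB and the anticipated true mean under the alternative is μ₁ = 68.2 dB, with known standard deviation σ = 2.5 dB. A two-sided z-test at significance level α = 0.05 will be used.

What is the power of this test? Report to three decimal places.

Power ≈ 0.937

Standardized effect: d = |μ₁ − μ₀| / σ = |68.2 − 67.6| / 2.5 = 0.2400
Noncentrality parameter: δ = d·√n = 0.2400 × √211 = 3.4862
Critical value for a two-sided test at α = 0.05: z_{α/2} = 1.960.
Power = Φ(δ − 1.960) + Φ(−δ − 1.960) = Φ(1.526) + Φ(-5.446) = 0.9365 + 0.0000 = 0.9365.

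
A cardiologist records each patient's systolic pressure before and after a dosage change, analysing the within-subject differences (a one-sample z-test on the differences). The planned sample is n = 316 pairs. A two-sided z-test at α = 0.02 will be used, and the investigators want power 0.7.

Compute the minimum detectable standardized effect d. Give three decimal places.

Need Φ(δ − 2.326) = 0.7, so δ = 2.326 + 0.524 = 2.851.
(The second rejection-region term Φ(−δ − z_{α/2}) is negligible and dropped.)
δ = d·√n ⇒ d = δ/√n = 2.851/√316 = 0.1604.

d ≈ 0.160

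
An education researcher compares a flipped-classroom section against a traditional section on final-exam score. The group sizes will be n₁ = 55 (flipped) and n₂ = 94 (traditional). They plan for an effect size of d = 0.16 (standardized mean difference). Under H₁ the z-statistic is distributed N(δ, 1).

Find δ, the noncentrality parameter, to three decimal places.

The noncentrality parameter scales effect size by the design's sample-size factor: δ = d / √(1/n₁ + 1/n₂) = 0.16 / √(1/55 + 1/94) = 0.9425

δ ≈ 0.942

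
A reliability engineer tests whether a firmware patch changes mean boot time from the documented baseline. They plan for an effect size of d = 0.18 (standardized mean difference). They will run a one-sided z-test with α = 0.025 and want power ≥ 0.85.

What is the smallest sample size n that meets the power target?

n = 278

For power 0.85 need Φ(δ − z_{0.025}) = 0.85, so δ = z_{0.025} + z_{0.15} = 1.960 + 1.036 = 2.996.
δ = d·√n ⇒ n = (δ/d)² = (2.996 / 0.18)² = 277.11.
Rounding up, n = 278.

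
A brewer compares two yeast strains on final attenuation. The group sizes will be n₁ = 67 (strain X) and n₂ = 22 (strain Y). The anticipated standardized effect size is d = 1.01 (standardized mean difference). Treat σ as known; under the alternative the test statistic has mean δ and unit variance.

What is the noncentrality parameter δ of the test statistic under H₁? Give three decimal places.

δ ≈ 4.110

δ = d / √(1/n₁ + 1/n₂) = 1.01 / √(1/67 + 1/22) = 4.1103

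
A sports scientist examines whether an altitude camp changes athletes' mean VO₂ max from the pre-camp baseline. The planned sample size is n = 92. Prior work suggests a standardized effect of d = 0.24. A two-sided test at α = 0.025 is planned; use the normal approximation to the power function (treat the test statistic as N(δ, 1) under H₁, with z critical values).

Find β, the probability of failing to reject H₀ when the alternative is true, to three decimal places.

Noncentrality parameter: δ = d·√n = 0.24 × √92 = 2.3020
Critical value for a two-sided test at α = 0.025: z_{α/2} = 2.241.
Power = Φ(δ − 2.241) + Φ(−δ − 2.241) = Φ(0.061) + Φ(-4.543) = 0.5242 + 0.0000 = 0.5242.
Type II error: β = 1 − power = 1 − 0.5242 = 0.4758.

β ≈ 0.476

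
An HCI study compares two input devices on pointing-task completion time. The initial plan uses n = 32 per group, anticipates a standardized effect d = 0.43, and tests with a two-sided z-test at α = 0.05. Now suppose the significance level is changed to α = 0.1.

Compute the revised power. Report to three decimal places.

Power ≈ 0.530

δ = d·√(n/2) = 0.43 × √(32/2) = 1.7200 (unchanged). New critical value: z_{0.05} = 1.645.
Revised power = Φ(δ − 1.645) + Φ(−δ − 1.645) = Φ(0.075) + Φ(-3.365) = 0.5300 + 0.0004 = 0.5303.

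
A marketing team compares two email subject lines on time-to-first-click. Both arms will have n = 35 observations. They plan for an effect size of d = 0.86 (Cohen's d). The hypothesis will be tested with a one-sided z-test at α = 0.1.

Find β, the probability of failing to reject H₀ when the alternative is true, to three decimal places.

Noncentrality parameter: δ = d·√(n/2) = 0.86 × √(35/2) = 3.5976
Critical value for a one-sided test at α = 0.1: z_α = 1.282.
Power = P(Z > 1.282 − δ) = Φ(2.316) = 0.9897.
Type II error: β = 1 − power = 1 − 0.9897 = 0.0103.

β ≈ 0.010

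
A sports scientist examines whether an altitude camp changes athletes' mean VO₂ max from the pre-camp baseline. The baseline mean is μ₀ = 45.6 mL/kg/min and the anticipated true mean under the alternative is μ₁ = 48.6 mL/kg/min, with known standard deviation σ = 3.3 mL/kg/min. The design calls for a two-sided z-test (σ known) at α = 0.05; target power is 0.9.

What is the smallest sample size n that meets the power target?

Standardized effect: d = |μ₁ − μ₀| / σ = |48.6 − 45.6| / 3.3 = 0.9091
Set Φ(δ − 1.960) = 0.9; then δ − 1.960 = Φ⁻¹(0.9) = 1.282, giving δ = 3.242.
(The Φ(−δ − z_{α/2}) term is vanishingly small for δ > 0 and is dropped in the standard sample-size formula.)
δ = d·√n ⇒ n = (δ/d)² = (3.242 / 0.9091)² = 12.71.
Round up to the next whole unit.

n = 13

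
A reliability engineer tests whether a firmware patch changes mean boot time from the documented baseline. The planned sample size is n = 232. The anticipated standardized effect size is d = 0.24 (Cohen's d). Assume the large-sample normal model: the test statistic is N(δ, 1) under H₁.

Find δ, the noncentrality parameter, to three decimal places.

δ = d·√n = 0.24 × √232 = 3.6556

δ ≈ 3.656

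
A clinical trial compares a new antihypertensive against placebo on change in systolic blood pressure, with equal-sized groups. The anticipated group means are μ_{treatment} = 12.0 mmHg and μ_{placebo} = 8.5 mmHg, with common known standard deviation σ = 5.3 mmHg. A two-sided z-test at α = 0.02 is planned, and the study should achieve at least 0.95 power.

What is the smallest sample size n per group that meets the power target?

n = 73 per group

Standardized effect: d = |μ_{treatment} − μ_{placebo}| / σ = |12.0 − 8.5| / 5.3 = 0.6604
Set Φ(δ − 2.326) = 0.95; then δ − 2.326 = Φ⁻¹(0.95) = 1.645, giving δ = 3.971.
(The Φ(−δ − z_{α/2}) term is vanishingly small for δ > 0 and is dropped in the standard sample-size formula.)
δ = d·√(n/2) ⇒ n = 2(δ/d)² = 2 × (3.971 / 0.6604)² = 72.33.
Round up to the next whole unit.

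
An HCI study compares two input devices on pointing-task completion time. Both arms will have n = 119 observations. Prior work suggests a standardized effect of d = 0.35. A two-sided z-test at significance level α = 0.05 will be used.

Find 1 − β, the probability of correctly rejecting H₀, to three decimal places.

Power ≈ 0.770

Noncentrality parameter: δ = d·√(n/2) = 0.35 × √(119/2) = 2.6998
Two-sided α = 0.05 → critical value z_{0.025} = 1.960.
Power = Φ(δ − 1.960) + Φ(−δ − 1.960) = Φ(0.740) + Φ(-4.660) = 0.7703 + 0.0000 = 0.7703.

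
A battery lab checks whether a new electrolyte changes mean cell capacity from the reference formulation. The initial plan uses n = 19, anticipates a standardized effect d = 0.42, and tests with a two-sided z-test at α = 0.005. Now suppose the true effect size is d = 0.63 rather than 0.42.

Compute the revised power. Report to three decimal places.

Power ≈ 0.476

With d = 0.63: δ = d·√n = 0.63 × √19 = 2.7461. Critical value z_{0.0025} = 2.807.
Revised power = Φ(δ − 2.807) + Φ(−δ − 2.807) = Φ(-0.061) + Φ(-5.553) = 0.4757 + 0.0000 = 0.4757.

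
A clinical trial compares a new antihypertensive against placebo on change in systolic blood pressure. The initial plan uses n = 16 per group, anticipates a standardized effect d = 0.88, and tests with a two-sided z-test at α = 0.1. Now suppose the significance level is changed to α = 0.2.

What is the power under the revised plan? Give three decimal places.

δ = d·√(n/2) = 0.88 × √(16/2) = 2.4890 (unchanged). New critical value: z_{0.1} = 1.282.
Revised power = Φ(δ − 1.282) + Φ(−δ − 1.282) = Φ(1.207) + Φ(-3.771) = 0.8864 + 0.0001 = 0.8865.

Power ≈ 0.886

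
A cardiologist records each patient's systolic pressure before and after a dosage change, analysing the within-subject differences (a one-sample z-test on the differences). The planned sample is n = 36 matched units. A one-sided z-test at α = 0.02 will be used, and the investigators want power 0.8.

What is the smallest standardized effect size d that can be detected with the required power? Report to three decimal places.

Need Φ(δ − 2.054) = 0.8, so δ = 2.054 + 0.842 = 2.895.
δ = d·√n ⇒ d = δ/√n = 2.895/√36 = 0.4826.

d ≈ 0.483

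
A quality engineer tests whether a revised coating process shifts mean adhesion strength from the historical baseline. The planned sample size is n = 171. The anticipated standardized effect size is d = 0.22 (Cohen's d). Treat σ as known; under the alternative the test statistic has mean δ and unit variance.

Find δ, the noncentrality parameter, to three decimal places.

δ ≈ 2.877

δ = d·√n = 0.22 × √171 = 2.8769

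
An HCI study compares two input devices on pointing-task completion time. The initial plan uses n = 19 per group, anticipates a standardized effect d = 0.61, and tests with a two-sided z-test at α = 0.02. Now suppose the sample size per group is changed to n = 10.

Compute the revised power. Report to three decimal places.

Power ≈ 0.168

With n = 10 per group: δ = d·√(n/2) = 0.61 × √(10/2) = 1.3640. Critical value z_{0.01} = 2.326.
Revised power = Φ(δ − 2.326) + Φ(−δ − 2.326) = Φ(-0.962) + Φ(-3.690) = 0.1679 + 0.0001 = 0.1680.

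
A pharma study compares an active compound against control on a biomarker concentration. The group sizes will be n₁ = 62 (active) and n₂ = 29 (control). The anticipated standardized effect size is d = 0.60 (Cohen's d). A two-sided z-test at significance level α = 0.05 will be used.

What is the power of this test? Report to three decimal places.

Noncentrality parameter: δ = d / √(1/n₁ + 1/n₂) = 0.60 / √(1/62 + 1/29) = 2.6670
Critical value for a two-sided test at α = 0.05: z_{α/2} = 1.960.
Power = Φ(δ − 1.960) + Φ(−δ − 1.960) = Φ(0.707) + Φ(-4.627) = 0.7602 + 0.0000 = 0.7602.

Power ≈ 0.760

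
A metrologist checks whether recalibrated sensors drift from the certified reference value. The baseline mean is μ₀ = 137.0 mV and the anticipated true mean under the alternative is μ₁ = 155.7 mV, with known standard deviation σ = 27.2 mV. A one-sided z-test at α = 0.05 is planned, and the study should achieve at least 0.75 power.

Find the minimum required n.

n = 12

Standardized effect: d = |μ₁ − μ₀| / σ = |155.7 − 137.0| / 27.2 = 0.6875
Set Φ(δ − 1.645) = 0.75; then δ − 1.645 = Φ⁻¹(0.75) = 0.674, giving δ = 2.319.
δ = d·√n ⇒ n = (δ/d)² = (2.319 / 0.6875)² = 11.38.
Round up to the next whole unit.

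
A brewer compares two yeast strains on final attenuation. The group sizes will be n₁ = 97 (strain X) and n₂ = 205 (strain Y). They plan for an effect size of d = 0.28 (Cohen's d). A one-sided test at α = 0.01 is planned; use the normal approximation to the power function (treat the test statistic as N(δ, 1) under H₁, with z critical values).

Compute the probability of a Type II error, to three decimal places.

Noncentrality parameter: δ = d / √(1/n₁ + 1/n₂) = 0.28 / √(1/97 + 1/205) = 2.2720
One-sided α = 0.01 → critical value z_{0.01} = 2.326.
Power = Φ(δ − 2.326) = Φ(-0.054) = 0.4783.
Type II error: β = 1 − power = 1 − 0.4783 = 0.5217.

β ≈ 0.522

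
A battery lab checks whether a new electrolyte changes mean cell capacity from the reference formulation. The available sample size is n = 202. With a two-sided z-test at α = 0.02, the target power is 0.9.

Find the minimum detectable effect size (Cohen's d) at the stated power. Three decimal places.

Required noncentrality: δ = z_{0.01} + z_{0.10} = 2.326 + 1.282 = 3.608.
(Lower-tail contribution to power is negligible for δ > 0.)
δ = d·√n ⇒ d = δ/√n = 3.608/√202 = 0.2539.

d ≈ 0.254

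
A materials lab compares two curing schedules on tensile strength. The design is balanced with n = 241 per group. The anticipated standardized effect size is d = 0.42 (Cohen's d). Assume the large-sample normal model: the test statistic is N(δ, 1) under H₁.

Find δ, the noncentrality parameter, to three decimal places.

δ ≈ 4.610

The noncentrality parameter scales effect size by the design's sample-size factor: δ = d·√(n/2) = 0.42 × √(241/2) = 4.6104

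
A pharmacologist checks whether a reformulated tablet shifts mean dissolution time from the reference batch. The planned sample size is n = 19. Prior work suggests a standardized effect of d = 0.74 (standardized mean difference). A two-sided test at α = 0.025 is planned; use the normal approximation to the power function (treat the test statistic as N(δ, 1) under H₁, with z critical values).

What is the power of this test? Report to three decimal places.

Power ≈ 0.837

Noncentrality parameter: δ = d·√n = 0.74 × √19 = 3.2256
Two-sided α = 0.025 → critical value z_{0.0125} = 2.241.
Power = Φ(δ − 2.241) + Φ(−δ − 2.241) = Φ(0.984) + Φ(-5.467) = 0.8375 + 0.0000 = 0.8375.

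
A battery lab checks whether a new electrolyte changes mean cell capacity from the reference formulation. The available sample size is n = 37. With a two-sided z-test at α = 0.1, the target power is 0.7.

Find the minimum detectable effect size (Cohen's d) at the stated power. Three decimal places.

d ≈ 0.357

Need Φ(δ − 1.645) = 0.7, so δ = 1.645 + 0.524 = 2.169.
(Lower-tail contribution to power is negligible for δ > 0.)
δ = d·√n ⇒ d = δ/√n = 2.169/√37 = 0.3566.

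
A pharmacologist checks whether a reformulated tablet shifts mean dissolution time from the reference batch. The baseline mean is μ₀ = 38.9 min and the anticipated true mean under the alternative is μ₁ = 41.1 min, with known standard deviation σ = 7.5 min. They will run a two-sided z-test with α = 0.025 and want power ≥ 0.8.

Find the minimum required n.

n = 111

Standardized effect: d = |μ₁ − μ₀| / σ = |41.1 − 38.9| / 7.5 = 0.2933
For power 0.8 need Φ(δ − z_{0.0125}) = 0.8, so δ = z_{0.0125} + z_{0.20} = 2.241 + 0.842 = 3.083.
(Ignoring the negligible lower-tail rejection probability gives the usual closed-form inversion.)
δ = d·√n ⇒ n = (δ/d)² = (3.083 / 0.2933)² = 110.47.
Rounding up, n = 111.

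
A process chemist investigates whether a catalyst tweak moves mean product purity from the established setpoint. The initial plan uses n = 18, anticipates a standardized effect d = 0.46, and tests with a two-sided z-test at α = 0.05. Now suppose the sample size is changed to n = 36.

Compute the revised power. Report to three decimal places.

Power ≈ 0.788

With n = 36: δ = d·√n = 0.46 × √36 = 2.7600. Critical value z_{0.025} = 1.960.
Revised power = Φ(δ − 1.960) + Φ(−δ − 1.960) = Φ(0.800) + Φ(-4.720) = 0.7882 + 0.0000 = 0.7882.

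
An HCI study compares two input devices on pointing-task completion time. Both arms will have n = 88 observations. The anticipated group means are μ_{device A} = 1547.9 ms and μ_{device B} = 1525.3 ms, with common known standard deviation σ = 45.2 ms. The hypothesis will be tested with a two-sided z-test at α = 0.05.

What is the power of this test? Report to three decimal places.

Standardized effect: d = |μ_{device A} − μ_{device B}| / σ = |1547.9 − 1525.3| / 45.2 = 0.5000
Noncentrality parameter: δ = d·√(n/2) = 0.5000 × √(88/2) = 3.3166
Two-sided α = 0.05 → critical value z_{0.025} = 1.960.
Power = Φ(δ − 1.960) + Φ(−δ − 1.960) = Φ(1.357) + Φ(-5.277) = 0.9126 + 0.0000 = 0.9126.

Power ≈ 0.913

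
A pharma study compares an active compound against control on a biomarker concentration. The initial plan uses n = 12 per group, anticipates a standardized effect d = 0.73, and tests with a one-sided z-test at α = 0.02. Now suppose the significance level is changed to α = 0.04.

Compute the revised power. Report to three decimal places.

Power ≈ 0.515

δ = d·√(n/2) = 0.73 × √(12/2) = 1.7881 (unchanged). New critical value: z_{0.04} = 1.751.
Revised power = Φ(δ − 1.751) = Φ(0.037) = 0.5149.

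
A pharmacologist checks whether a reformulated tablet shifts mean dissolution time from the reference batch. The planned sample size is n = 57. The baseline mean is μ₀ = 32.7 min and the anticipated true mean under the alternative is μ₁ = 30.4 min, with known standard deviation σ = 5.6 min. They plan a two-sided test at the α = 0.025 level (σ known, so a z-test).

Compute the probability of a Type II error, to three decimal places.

Standardized effect: d = |μ₁ − μ₀| / σ = |30.4 − 32.7| / 5.6 = 0.4107
Noncentrality parameter: δ = d·√n = 0.4107 × √57 = 3.1008
Two-sided α = 0.025 → critical value z_{0.0125} = 2.241.
Power = Φ(δ − 2.241) + Φ(−δ − 2.241) = Φ(0.859) + Φ(-5.342) = 0.8049 + 0.0000 = 0.8049.
Type II error: β = 1 − power = 1 − 0.8049 = 0.1951.

β ≈ 0.195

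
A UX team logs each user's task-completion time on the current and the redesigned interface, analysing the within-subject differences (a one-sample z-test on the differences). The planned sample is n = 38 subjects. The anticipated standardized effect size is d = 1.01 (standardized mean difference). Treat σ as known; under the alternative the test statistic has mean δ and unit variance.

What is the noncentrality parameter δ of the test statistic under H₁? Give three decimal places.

δ = d·√n = 1.01 × √38 = 6.2261

δ ≈ 6.226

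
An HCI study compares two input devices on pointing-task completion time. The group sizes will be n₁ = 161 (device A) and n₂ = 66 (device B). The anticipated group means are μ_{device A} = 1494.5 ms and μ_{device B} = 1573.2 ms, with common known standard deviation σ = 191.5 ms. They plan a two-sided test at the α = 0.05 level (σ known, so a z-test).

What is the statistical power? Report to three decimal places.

Power ≈ 0.803

Standardized effect: d = |μ_{device A} − μ_{device B}| / σ = |1494.5 − 1573.2| / 191.5 = 0.4110
Noncentrality parameter: δ = d / √(1/n₁ + 1/n₂) = 0.4110 / √(1/161 + 1/66) = 2.8118
Two-sided α = 0.05 → critical value z_{0.025} = 1.960.
Power = Φ(δ − 1.960) + Φ(−δ − 1.960) = Φ(0.852) + Φ(-4.772) = 0.8028 + 0.0000 = 0.8028.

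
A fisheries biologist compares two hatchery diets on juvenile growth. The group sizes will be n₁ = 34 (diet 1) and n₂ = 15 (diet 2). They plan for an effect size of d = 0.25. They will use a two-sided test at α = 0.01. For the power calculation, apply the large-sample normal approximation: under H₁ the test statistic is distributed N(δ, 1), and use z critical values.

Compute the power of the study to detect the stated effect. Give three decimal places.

Power ≈ 0.039

Noncentrality parameter: δ = d / √(1/n₁ + 1/n₂) = 0.25 / √(1/34 + 1/15) = 0.8065
Two-sided α = 0.01 → critical value z_{0.005} = 2.576.
Power = Φ(δ − 2.576) + Φ(−δ − 2.576) = Φ(-1.769) + Φ(-3.382) = 0.0384 + 0.0004 = 0.0388.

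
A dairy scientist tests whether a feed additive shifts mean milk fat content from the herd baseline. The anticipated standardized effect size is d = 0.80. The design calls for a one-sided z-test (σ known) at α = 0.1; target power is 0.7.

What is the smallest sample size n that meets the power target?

Set Φ(δ − 1.282) = 0.7; then δ − 1.282 = Φ⁻¹(0.7) = 0.524, giving δ = 1.806.
δ = d·√n ⇒ n = (δ/d)² = (1.806 / 0.80)² = 5.10.
Round up to the next whole unit.

n = 6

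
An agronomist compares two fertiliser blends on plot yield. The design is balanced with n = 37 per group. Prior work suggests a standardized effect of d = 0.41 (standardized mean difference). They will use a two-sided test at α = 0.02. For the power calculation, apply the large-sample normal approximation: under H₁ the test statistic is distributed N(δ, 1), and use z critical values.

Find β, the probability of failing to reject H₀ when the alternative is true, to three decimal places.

Noncentrality parameter: δ = d·√(n/2) = 0.41 × √(37/2) = 1.7635
Two-sided α = 0.02 → critical value z_{0.01} = 2.326.
Power = Φ(δ − 2.326) + Φ(−δ − 2.326) = Φ(-0.563) + Φ(-4.090) = 0.2868 + 0.0000 = 0.2868.
Type II error: β = 1 − power = 1 − 0.2868 = 0.7132.

β ≈ 0.713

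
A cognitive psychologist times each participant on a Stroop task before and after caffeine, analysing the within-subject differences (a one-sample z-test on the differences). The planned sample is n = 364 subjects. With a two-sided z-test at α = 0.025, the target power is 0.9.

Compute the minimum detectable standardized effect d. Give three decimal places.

d ≈ 0.185

Need Φ(δ − 2.241) = 0.9, so δ = 2.241 + 1.282 = 3.523.
(Lower-tail contribution to power is negligible for δ > 0.)
δ = d·√n ⇒ d = δ/√n = 3.523/√364 = 0.1847.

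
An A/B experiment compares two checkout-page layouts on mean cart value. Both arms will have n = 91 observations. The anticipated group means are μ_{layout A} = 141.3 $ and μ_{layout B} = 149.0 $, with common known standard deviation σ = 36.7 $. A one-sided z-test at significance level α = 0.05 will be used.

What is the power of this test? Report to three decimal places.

Standardized effect: d = |μ_{layout A} − μ_{layout B}| / σ = |141.3 − 149.0| / 36.7 = 0.2098
Noncentrality parameter: δ = d·√(n/2) = 0.2098 × √(91/2) = 1.4152
Critical value for a one-sided test at α = 0.05: z_α = 1.645.
Power = P(Z > 1.645 − δ) = Φ(-0.230) = 0.4092.

Power ≈ 0.409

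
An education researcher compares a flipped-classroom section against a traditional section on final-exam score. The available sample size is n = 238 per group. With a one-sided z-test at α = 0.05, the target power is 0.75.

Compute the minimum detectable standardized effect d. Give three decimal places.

d ≈ 0.213

Need Φ(δ − 1.645) = 0.75, so δ = 1.645 + 0.674 = 2.319.
δ = d·√(n/2) ⇒ d = δ/√(n/2) = 2.319/√(238/2) = 0.2126.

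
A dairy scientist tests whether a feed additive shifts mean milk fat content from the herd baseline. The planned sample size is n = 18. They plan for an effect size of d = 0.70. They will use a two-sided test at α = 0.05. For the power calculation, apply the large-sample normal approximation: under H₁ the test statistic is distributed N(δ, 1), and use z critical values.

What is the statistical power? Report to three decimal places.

Power ≈ 0.844

Noncentrality parameter: δ = d·√n = 0.70 × √18 = 2.9698
Critical value for a two-sided test at α = 0.05: z_{α/2} = 1.960.
Power = Φ(δ − 1.960) + Φ(−δ − 1.960) = Φ(1.010) + Φ(-4.930) = 0.8437 + 0.0000 = 0.8437.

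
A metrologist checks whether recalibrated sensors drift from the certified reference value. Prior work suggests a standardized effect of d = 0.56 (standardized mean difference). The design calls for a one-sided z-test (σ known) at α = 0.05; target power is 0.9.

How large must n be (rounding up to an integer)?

For power 0.9 need Φ(δ − z_{0.05}) = 0.9, so δ = z_{0.05} + z_{0.10} = 1.645 + 1.282 = 2.926.
δ = d·√n ⇒ n = (δ/d)² = (2.926 / 0.56)² = 27.31.
Round up to the next whole unit.

n = 28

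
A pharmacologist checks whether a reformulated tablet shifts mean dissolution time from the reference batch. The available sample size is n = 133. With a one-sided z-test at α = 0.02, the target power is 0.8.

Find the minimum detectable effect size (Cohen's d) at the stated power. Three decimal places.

Need Φ(δ − 2.054) = 0.8, so δ = 2.054 + 0.842 = 2.895.
δ = d·√n ⇒ d = δ/√n = 2.895/√133 = 0.2511.

d ≈ 0.251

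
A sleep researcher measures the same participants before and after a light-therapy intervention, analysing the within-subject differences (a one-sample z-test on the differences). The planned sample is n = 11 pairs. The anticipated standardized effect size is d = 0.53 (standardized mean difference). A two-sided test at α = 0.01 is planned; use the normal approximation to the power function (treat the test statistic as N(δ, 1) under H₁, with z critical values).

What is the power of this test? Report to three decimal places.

Noncentrality parameter: δ = d·√n = 0.53 × √11 = 1.7578
Two-sided α = 0.01 → critical value z_{0.005} = 2.576.
Power = Φ(δ − 2.576) + Φ(−δ − 2.576) = Φ(-0.818) + Φ(-4.334) = 0.2067 + 0.0000 = 0.2067.

Power ≈ 0.207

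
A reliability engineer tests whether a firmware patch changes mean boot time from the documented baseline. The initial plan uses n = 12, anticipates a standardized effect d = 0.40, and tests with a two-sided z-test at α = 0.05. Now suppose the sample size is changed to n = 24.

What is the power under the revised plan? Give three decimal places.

Power ≈ 0.500

With n = 24: δ = d·√n = 0.40 × √24 = 1.9596. Critical value z_{0.025} = 1.960.
Revised power = Φ(δ − 1.960) + Φ(−δ − 1.960) = Φ(0.000) + Φ(-3.920) = 0.4999 + 0.0000 = 0.4999.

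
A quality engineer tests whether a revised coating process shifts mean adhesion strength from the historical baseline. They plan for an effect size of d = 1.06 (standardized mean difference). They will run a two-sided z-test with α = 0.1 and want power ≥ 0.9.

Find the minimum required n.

n = 8

For power 0.9 need Φ(δ − z_{0.05}) = 0.9, so δ = z_{0.05} + z_{0.10} = 1.645 + 1.282 = 2.926.
(Ignoring the negligible lower-tail rejection probability gives the usual closed-form inversion.)
δ = d·√n ⇒ n = (δ/d)² = (2.926 / 1.06)² = 7.62.
Round up to the next whole unit.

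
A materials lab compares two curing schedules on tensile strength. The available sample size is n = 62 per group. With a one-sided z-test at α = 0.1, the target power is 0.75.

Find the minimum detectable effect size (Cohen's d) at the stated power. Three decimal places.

d ≈ 0.351

Need Φ(δ − 1.282) = 0.75, so δ = 1.282 + 0.674 = 1.956.
δ = d·√(n/2) ⇒ d = δ/√(n/2) = 1.956/√(62/2) = 0.3513.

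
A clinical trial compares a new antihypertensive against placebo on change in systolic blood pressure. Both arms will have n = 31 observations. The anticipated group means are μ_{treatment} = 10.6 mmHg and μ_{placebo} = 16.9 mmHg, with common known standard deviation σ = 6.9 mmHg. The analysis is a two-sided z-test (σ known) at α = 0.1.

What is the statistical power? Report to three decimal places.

Standardized effect: d = |μ_{treatment} − μ_{placebo}| / σ = |10.6 − 16.9| / 6.9 = 0.9130
Noncentrality parameter: λ = d·√(n/2) = 0.9130 × √(31/2) = 3.5947
Two-sided α = 0.1 → critical value z_{0.05} = 1.645.
Power = Φ(λ − 1.645) + Φ(−λ − 1.645) = Φ(1.950) + Φ(-5.240) = 0.9744 + 0.0000 = 0.9744.

Power ≈ 0.974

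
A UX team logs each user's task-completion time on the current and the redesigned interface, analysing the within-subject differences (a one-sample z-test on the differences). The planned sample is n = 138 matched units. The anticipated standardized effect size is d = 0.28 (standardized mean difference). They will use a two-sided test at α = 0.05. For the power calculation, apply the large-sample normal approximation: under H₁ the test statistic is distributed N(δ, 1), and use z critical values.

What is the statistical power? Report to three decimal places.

Power ≈ 0.908

Noncentrality parameter: δ = d·√n = 0.28 × √138 = 3.2893
Two-sided α = 0.05 → critical value z_{0.025} = 1.960.
Power = Φ(δ − 1.960) + Φ(−δ − 1.960) = Φ(1.329) + Φ(-5.249) = 0.9081 + 0.0000 = 0.9081.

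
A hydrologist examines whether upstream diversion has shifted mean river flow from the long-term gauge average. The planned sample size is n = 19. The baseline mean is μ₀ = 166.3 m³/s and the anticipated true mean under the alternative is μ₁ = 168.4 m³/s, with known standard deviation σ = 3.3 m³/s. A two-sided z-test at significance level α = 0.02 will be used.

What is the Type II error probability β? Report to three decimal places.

β ≈ 0.327

Standardized effect: d = |μ₁ − μ₀| / σ = |168.4 − 166.3| / 3.3 = 0.6364
Noncentrality parameter: δ = d·√n = 0.6364 × √19 = 2.7738
Critical value for a two-sided test at α = 0.02: z_{α/2} = 2.326.
Power = Φ(δ − 2.326) + Φ(−δ − 2.326) = Φ(0.447) + Φ(-5.100) = 0.6727 + 0.0000 = 0.6727.
Type II error: β = 1 − power = 1 − 0.6727 = 0.3273.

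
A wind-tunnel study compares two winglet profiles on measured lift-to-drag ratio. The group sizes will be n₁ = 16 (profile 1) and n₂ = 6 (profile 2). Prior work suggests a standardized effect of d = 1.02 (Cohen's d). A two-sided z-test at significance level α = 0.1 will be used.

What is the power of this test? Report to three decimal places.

Noncentrality parameter: δ = d / √(1/n₁ + 1/n₂) = 1.02 / √(1/16 + 1/6) = 2.1307
Critical value for a two-sided test at α = 0.1: z_{α/2} = 1.645.
Power = Φ(δ − 1.645) + Φ(−δ − 1.645) = Φ(0.486) + Φ(-3.776) = 0.6865 + 0.0001 = 0.6865.

Power ≈ 0.687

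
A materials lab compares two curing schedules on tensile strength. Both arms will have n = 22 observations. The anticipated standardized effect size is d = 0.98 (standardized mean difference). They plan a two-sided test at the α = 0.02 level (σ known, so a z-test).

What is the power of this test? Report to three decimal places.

Power ≈ 0.822

Noncentrality parameter: δ = d·√(n/2) = 0.98 × √(22/2) = 3.2503
Critical value for a two-sided test at α = 0.02: z_{α/2} = 2.326.
Power = Φ(δ − 2.326) + Φ(−δ − 2.326) = Φ(0.924) + Φ(-5.577) = 0.8222 + 0.0000 = 0.8222.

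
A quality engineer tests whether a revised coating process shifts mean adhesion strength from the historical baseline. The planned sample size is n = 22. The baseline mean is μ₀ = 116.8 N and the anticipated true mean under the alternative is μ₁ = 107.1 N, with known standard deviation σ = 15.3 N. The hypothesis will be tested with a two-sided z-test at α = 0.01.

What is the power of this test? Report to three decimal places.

Standardized effect: d = |μ₁ − μ₀| / σ = |107.1 − 116.8| / 15.3 = 0.6340
Noncentrality parameter: δ = d·√n = 0.6340 × √22 = 2.9737
Critical value for a two-sided test at α = 0.01: z_{α/2} = 2.576.
Power = Φ(δ − 2.576) + Φ(−δ − 2.576) = Φ(0.398) + Φ(-5.549) = 0.6546 + 0.0000 = 0.6546.

Power ≈ 0.655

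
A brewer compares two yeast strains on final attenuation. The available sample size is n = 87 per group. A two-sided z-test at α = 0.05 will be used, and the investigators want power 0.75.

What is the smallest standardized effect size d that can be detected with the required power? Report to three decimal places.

Need Φ(δ − 1.960) = 0.75, so δ = 1.960 + 0.674 = 2.634.
(Lower-tail contribution to power is negligible for δ > 0.)
δ = d·√(n/2) ⇒ d = δ/√(n/2) = 2.634/√(87/2) = 0.3994.

d ≈ 0.399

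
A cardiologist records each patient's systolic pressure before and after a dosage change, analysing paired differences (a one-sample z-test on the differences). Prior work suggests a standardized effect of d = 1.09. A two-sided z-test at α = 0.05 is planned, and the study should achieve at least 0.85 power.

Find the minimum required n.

n = 8

For power 0.85 need Φ(δ − z_{0.025}) = 0.85, so δ = z_{0.025} + z_{0.15} = 1.960 + 1.036 = 2.996.
(The Φ(−δ − z_{α/2}) term is vanishingly small for δ > 0 and is dropped in the standard sample-size formula.)
δ = d·√n ⇒ n = (δ/d)² = (2.996 / 1.09)² = 7.56.
Round up to the next whole unit.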